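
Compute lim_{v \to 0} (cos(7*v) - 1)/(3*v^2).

Direct substitution gives 0/0.
Apply L'Hôpital: lim (-7*sin(7*v))/(6*v), still 0/0.
After 2 applications of L'Hôpital's rule the quotient is (-49*cos(7*v))/(6); substituting v = 0 gives -49/6.

-49/6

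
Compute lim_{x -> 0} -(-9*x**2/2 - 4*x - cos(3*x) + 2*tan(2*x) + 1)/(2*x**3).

-8/3

Substitution gives 0/0 (the numerator vanishes to order 3).
Expand each term to order x^3: the coefficient of x^3 in 2·tan(2x) is 16/3 and in −cos(3x) is 0.
Lower-order terms cancel with the polynomial part, so the numerator is (16/3)·x^3 + o(x^3), and the limit is (16/3)/(-2) = -8/3.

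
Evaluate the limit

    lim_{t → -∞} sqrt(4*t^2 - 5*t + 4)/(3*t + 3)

For large |t|, √(4*t^2 - 5*t + 4) ≈ √4·|t| and the denominator ≈ 3t.
Since t → −∞, |t| = −t, giving −√4/(3) = -2/3.

-2/3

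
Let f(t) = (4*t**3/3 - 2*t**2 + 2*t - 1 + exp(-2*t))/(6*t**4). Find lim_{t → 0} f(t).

1/9

Direct substitution gives 0/0.
Apply L'Hôpital: lim (4*t^2 - 4*t + 2 - 2*e^(-2*t))/(24*t^3), still 0/0.
Apply L'Hôpital: lim (8*t - 4 + 4*e^(-2*t))/(72*t^2), still 0/0.
Apply L'Hôpital: lim (8 - 8*e^(-2*t))/(144*t), still 0/0.
After 4 applications of L'Hôpital's rule the quotient is (16*e^(-2*t))/(144); substituting t = 0 gives 1/9.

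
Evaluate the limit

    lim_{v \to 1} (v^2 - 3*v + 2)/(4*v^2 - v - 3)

At v = 1 both the top and bottom vanish — a removable singularity. Factoring out (v - 1) from each leaves (v - 2)/(4*v + 3), which at v = 1 equals -1/7.

-1/7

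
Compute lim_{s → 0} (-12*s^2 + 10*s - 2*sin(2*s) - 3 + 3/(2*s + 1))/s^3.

-64/3

Substitution gives 0/0; apply L'Hôpital's rule 3 times.
After differentiating numerator and denominator 3 times the quotient is (16*cos(2*s) - 144/(2*s + 1)^4)/(6); at s = 0 this is -64/3.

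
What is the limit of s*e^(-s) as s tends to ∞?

Write as s^1/e^{1s}, an ∞/∞ form.
Exponential growth dominates any polynomial, so repeated L'Hôpital (or the standard result) gives 0.

0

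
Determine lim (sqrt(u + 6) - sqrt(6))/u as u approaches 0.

A 0/0 form; rationalise with √(6 + u) + √6. This collapses the numerator to u, leaving 1/(√(6 + u) + √6) → 1/(2√6) = √(6)/12.

√(6)/12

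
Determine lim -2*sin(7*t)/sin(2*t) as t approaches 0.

Substitution gives 0/0.
Divide numerator and denominator by t: sin(7t)/t → 7 and sin(2t)/t → 2, so the limit is -2·7/2 = -7.

-7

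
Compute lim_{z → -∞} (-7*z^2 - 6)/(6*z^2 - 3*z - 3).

Numerator and denominator both have degree 2.
Dividing every term by z^2, all lower-order terms vanish and the limit is the ratio of leading coefficients, -7/(6) = -7/6.

-7/6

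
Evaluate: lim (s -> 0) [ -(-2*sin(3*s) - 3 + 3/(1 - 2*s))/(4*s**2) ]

Substitution gives 0/0; apply L'Hôpital's rule 2 times.
After differentiating numerator and denominator 2 times the quotient is (18*sin(3*s) - 24/(2*s - 1)^3)/(-8); at s = 0 this is -3.

-3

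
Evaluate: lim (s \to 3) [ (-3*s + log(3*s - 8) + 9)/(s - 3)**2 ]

-9/2

Direct substitution gives 0/0.
Apply L'Hôpital: lim (-3 + 3/(3*s - 8))/(2*s - 6), still 0/0.
After 2 applications of L'Hôpital's rule the quotient is (-9/(3*s - 8)^2)/(2); substituting s = 3 gives -9/2.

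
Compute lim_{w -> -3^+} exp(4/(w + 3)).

As w → -3⁺, 4/(w + 3) → +∞, so e^(4/(w + 3)) → ∞.

∞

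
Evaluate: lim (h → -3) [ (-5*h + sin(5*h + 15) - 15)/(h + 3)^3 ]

Direct substitution gives 0/0.
Apply L'Hôpital: lim (5*cos(5*h + 15) - 5)/(3*(h + 3)^2), still 0/0.
Apply L'Hôpital: lim (-25*sin(5*h + 15))/(6*h + 18), still 0/0.
After 3 applications of L'Hôpital's rule the quotient is (-125*cos(5*h + 15))/(6); substituting h = -3 gives -125/6.

-125/6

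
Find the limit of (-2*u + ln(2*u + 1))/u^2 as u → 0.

Direct substitution gives 0/0.
Apply L'Hôpital: lim (-2 + 2/(2*u + 1))/(2*u), still 0/0.
After 2 applications of L'Hôpital's rule the quotient is (-4/(2*u + 1)^2)/(2); substituting u = 0 gives -2.

-2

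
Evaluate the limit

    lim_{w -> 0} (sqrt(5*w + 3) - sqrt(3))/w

5*√(3)/6

A 0/0 form; rationalise with √(3 + 5w) + √3. This collapses the numerator to 5w, leaving 5/(√(3 + 5w) + √3) → 5/(2√3) = 5*√(3)/6.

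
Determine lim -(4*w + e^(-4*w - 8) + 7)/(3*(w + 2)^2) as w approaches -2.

Direct substitution gives 0/0.
Apply L'Hôpital: lim (4 - 4*e^(-4*w - 8))/(-6*w - 12), still 0/0.
After 2 applications of L'Hôpital's rule the quotient is (16*e^(-4*w - 8))/(-6); substituting w = -2 gives -8/3.

-8/3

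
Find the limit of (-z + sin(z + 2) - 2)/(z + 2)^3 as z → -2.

-1/6

Direct substitution gives 0/0.
Apply L'Hôpital: lim (cos(z + 2) - 1)/(3*(z + 2)^2), still 0/0.
Apply L'Hôpital: lim (-sin(z + 2))/(6*z + 12), still 0/0.
After 3 applications of L'Hôpital's rule the quotient is (-cos(z + 2))/(6); substituting z = -2 gives -1/6.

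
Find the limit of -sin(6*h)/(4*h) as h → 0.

-3/2

Substitution gives 0/0.
Write it as (6/(-4))·sin(6h)/(6h); since sin(u)/u → 1, the limit is -3/2.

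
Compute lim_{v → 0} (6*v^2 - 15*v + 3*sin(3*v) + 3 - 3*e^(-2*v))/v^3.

Substitution gives 0/0; apply L'Hôpital's rule 3 times.
After differentiating numerator and denominator 3 times the quotient is (-81*cos(3*v) + 24*e^(-2*v))/(6); at v = 0 this is -19/2.

-19/2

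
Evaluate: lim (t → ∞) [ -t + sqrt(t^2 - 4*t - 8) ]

This has the form ∞ − ∞. Multiply and divide by the conjugate √(t^2 - 4*t - 8) + t.
That gives (-4t - 8) / (√(t^2 - 4*t - 8) + t).
Divide numerator and denominator by t: the limit is -4/(2·1) = -2.

-2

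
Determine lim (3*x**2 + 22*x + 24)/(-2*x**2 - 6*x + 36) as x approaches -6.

At x = -6 both the top and bottom vanish — a removable singularity. Factoring out (x + 6) from each leaves (3*x + 4)/(6 - 2*x), which at x = -6 equals -7/9.

-7/9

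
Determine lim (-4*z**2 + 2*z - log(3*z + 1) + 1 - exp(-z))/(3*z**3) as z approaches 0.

-53/18

Substitution gives 0/0 (the numerator vanishes to order 3).
Expand each term to order z^3: the coefficient of z^3 in −ln(1 + 3z) is -9 and in −e^(-z) is 1/6.
Lower-order terms cancel with the polynomial part, so the numerator is (-53/6)·z^3 + o(z^3), and the limit is (-53/6)/(3) = -53/18.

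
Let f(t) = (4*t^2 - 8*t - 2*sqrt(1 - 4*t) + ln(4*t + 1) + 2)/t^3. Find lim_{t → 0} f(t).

Substitution gives 0/0; apply L'Hôpital's rule 3 times.
After differentiating numerator and denominator 3 times the quotient is (128/(4*t + 1)^3 + 48/(1 - 4*t)^(5/2))/(6); at t = 0 this is 88/3.

88/3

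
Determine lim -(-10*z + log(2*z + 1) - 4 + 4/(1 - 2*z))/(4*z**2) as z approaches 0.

Substitution gives 0/0 (the numerator vanishes to order 2).
Expand each term to order z^2: the coefficient of z^2 in ln(1 + 2z) is -2 and in 4·1/(1 - 2z) is 16.
Lower-order terms cancel with the polynomial part, so the numerator is (14)·z^2 + o(z^2), and the limit is (14)/(-4) = -7/2.

-7/2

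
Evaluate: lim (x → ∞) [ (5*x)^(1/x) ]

Base → ∞ and exponent → 0: an ∞^0 form.
Take logs: (1/x)·ln(5·x^1) = (ln 5 + 1·ln x)/x → 0.
So the limit is e^0 = 1.

1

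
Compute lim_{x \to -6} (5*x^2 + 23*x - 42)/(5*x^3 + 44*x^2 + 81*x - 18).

-37/93

Direct substitution gives 0/0, so factor. Both numerator and denominator have (x + 6) as a factor.
After cancelling, the expression reduces to (5*x - 7)/(5*x^2 + 14*x - 3).
Substituting x = -6 gives -37/93.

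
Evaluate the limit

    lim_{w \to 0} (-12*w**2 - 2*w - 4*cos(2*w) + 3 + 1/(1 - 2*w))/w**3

8

Substitution gives 0/0; apply L'Hôpital's rule 3 times.
After differentiating numerator and denominator 3 times the quotient is (-32*sin(2*w) + 48/(2*w - 1)^4)/(6); at w = 0 this is 8.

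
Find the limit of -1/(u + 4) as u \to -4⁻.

As u → -4⁻, (u + 4) → 0⁻, so (u + 4)^1 → 0⁻ and -1/(u + 4)^1 → ∞.

∞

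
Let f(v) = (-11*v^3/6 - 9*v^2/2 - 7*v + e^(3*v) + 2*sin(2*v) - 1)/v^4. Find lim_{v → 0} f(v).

Substitution gives 0/0; apply L'Hôpital's rule 4 times.
After differentiating numerator and denominator 4 times the quotient is (81*e^(3*v) + 32*sin(2*v))/(24); at v = 0 this is 27/8.

27/8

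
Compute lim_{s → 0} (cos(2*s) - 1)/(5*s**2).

Direct substitution gives 0/0.
Apply L'Hôpital: lim (-2*sin(2*s))/(10*s), still 0/0.
After 2 applications of L'Hôpital's rule the quotient is (-4*cos(2*s))/(10); substituting s = 0 gives -2/5.

-2/5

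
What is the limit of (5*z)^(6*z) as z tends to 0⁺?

1

Base → 0⁺ and exponent → 0⁺: a 0^0 form.
Take logs: 6z·ln(5z). This is 0·(−∞); rewriting as ln(5z)/(1/(6z)) and applying L'Hôpital gives 0.
Hence the limit is e^0 = 1.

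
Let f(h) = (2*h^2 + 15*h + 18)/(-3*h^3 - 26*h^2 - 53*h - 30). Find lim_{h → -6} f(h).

9/65

At h = -6 both the top and bottom vanish — a removable singularity. Factoring out (h + 6) from each leaves (2*h + 3)/(-3*h^2 - 8*h - 5), which at h = -6 equals 9/65.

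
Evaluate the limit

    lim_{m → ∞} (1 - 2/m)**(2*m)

e^(-4)

The base → 1 and the exponent → ∞: a 1^∞ form.
Take logarithms: (2m)·ln(1 - 2/m). Since ln(1+u) ~ u for small u, this behaves like (2m)·(-2/m) → -4.
So the limit is e^(-4).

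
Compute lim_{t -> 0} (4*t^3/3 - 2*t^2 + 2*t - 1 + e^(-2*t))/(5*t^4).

Direct substitution gives 0/0.
Apply L'Hôpital: lim (4*t^2 - 4*t + 2 - 2*e^(-2*t))/(20*t^3), still 0/0.
Apply L'Hôpital: lim (8*t - 4 + 4*e^(-2*t))/(60*t^2), still 0/0.
Apply L'Hôpital: lim (8 - 8*e^(-2*t))/(120*t), still 0/0.
After 4 applications of L'Hôpital's rule the quotient is (16*e^(-2*t))/(120); substituting t = 0 gives 2/15.

2/15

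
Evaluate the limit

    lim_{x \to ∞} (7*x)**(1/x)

Base → ∞ and exponent → 0: an ∞^0 form.
Take logs: (1/x)·ln(7·x^1) = (ln 7 + 1·ln x)/x → 0.
So the limit is e^0 = 1.

1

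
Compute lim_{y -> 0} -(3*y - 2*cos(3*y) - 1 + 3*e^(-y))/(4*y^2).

-21/8

Substitution gives 0/0 (the numerator vanishes to order 2).
Expand each term to order y^2: the coefficient of y^2 in -2·cos(3y) is 9 and in 3·e^(-y) is 3/2.
Lower-order terms cancel with the polynomial part, so the numerator is (21/2)·y^2 + o(y^2), and the limit is (21/2)/(-4) = -21/8.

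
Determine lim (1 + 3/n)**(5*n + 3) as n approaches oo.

e^(15)

Write it as [(1 + 3/n)^n]^(5) · (1 + 3/n)^(3). The bracketed term tends to e^(3) and the second factor to 1, so the limit is e^(15).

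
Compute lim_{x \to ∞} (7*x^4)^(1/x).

1

Base → ∞ and exponent → 0: an ∞^0 form.
Take logs: (1/x)·ln(7·x^4) = (ln 7 + 4·ln x)/x → 0.
So the limit is e^0 = 1.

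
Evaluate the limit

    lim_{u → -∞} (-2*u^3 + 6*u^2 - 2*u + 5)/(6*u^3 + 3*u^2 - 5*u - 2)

-1/3

Numerator and denominator both have degree 3.
Dividing every term by u^3, all lower-order terms vanish and the limit is the ratio of leading coefficients, -2/(6) = -1/3.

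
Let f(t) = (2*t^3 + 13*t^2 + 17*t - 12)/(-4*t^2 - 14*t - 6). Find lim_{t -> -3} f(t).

-7/10

Direct substitution gives 0/0, so factor. Both numerator and denominator have (t + 3) as a factor.
After cancelling, the expression reduces to (2*t^2 + 7*t - 4)/(-4*t - 2).
Substituting t = -3 gives -7/10.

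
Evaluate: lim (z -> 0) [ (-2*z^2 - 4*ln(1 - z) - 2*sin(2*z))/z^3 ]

4

Substitution gives 0/0; apply L'Hôpital's rule 3 times.
After differentiating numerator and denominator 3 times the quotient is (16*cos(2*z) - 8/(z - 1)^3)/(6); at z = 0 this is 4.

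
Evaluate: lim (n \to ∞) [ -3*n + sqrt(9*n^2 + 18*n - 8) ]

3

An ∞ − ∞ form. Rationalising with the conjugate, the difference becomes (18n - 8) / (√(9*n^2 + 18*n - 8) + 3n).
For large n the denominator behaves like 2·3n, so the quotient tends to 18/6 = 3.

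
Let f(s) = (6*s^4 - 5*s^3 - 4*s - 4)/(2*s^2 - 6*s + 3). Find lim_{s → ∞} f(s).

The numerator has higher degree (4 > 2); the quotient behaves like (6/(2))·s^2 for large |s|.
As s → +∞ this diverges to ∞.

∞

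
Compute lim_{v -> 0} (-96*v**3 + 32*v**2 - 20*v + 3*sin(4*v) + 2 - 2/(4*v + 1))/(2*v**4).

Substitution gives 0/0 (the numerator vanishes to order 4).
Expand each term to order v^4: the coefficient of v^4 in -2·1/(1 + 4v) is -512 and in 3·sin(4v) is 0.
Lower-order terms cancel with the polynomial part, so the numerator is (-512)·v^4 + o(v^4), and the limit is (-512)/(2) = -256.

-256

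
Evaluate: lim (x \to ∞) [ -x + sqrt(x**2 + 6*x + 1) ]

This has the form ∞ − ∞. Multiply and divide by the conjugate √(x^2 + 6*x + 1) + x.
That gives (6x + 1) / (√(x^2 + 6*x + 1) + x).
Divide numerator and denominator by x: the limit is 6/(2·1) = 3.

3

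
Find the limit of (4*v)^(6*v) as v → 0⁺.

1

Base → 0⁺ and exponent → 0⁺: a 0^0 form.
Take logs: 6v·ln(4v). This is 0·(−∞); rewriting as ln(4v)/(1/(6v)) and applying L'Hôpital gives 0.
Hence the limit is e^0 = 1.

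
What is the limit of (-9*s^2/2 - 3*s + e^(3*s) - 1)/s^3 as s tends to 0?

Direct substitution gives 0/0.
Apply L'Hôpital: lim (-9*s + 3*e^(3*s) - 3)/(3*s^2), still 0/0.
Apply L'Hôpital: lim (9*e^(3*s) - 9)/(6*s), still 0/0.
After 3 applications of L'Hôpital's rule the quotient is (27*e^(3*s))/(6); substituting s = 0 gives 9/2.

9/2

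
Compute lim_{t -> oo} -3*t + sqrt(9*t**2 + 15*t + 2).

This has the form ∞ − ∞. Multiply and divide by the conjugate √(9*t^2 + 15*t + 2) + 3t.
That gives (15t + 2) / (√(9*t^2 + 15*t + 2) + 3t).
Divide numerator and denominator by t: the limit is 15/(2·3) = 5/2.

5/2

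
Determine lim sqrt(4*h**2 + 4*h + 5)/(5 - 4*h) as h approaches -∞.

1/2

For large |h|, √(4*h^2 + 4*h + 5) ≈ √4·|h| and the denominator ≈ -4h.
Since h → −∞, |h| = −h, giving −√4/(-4) = 1/2.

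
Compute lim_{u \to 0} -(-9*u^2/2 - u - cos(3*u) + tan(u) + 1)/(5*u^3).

-1/15

Substitution gives 0/0 (the numerator vanishes to order 3).
Expand each term to order u^3: the coefficient of u^3 in tan(u) is 1/3 and in −cos(3u) is 0.
Lower-order terms cancel with the polynomial part, so the numerator is (1/3)·u^3 + o(u^3), and the limit is (1/3)/(-5) = -1/15.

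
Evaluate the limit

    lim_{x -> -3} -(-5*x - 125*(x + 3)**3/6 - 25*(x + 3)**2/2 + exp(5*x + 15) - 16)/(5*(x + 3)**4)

-125/24

Direct substitution gives 0/0.
Apply L'Hôpital: lim (-25*x - 125*(x + 3)^2/2 + 5*e^(5*x + 15) - 80)/(-20*(x + 3)^3), still 0/0.
Apply L'Hôpital: lim (-125*x + 25*e^(5*x + 15) - 400)/(-60*(x + 3)^2), still 0/0.
Apply L'Hôpital: lim (125*e^(5*x + 15) - 125)/(-120*x - 360), still 0/0.
After 4 applications of L'Hôpital's rule the quotient is (625*e^(5*x + 15))/(-120); substituting x = -3 gives -125/24.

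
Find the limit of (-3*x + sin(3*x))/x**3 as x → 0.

Direct substitution gives 0/0.
Apply L'Hôpital: lim (3*cos(3*x) - 3)/(3*x^2), still 0/0.
Apply L'Hôpital: lim (-9*sin(3*x))/(6*x), still 0/0.
After 3 applications of L'Hôpital's rule the quotient is (-27*cos(3*x))/(6); substituting x = 0 gives -9/2.

-9/2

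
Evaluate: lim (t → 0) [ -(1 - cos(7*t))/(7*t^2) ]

Substitution gives 0/0.
Use (1 − cos u)/u² → 1/2 with u = 7t: the limit is 7²/(2·(-7)) = -7/2.

-7/2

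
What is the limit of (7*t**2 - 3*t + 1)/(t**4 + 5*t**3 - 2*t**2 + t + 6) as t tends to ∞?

0

The denominator has degree 4 and the numerator degree 2. Dividing numerator and denominator by t^4 sends every term to 0 except the leading denominator term, so the limit is 0.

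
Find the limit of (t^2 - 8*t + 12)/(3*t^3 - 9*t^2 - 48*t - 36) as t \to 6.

1/42

Since t = 6 makes numerator and denominator zero, (t - 6) divides both.
Cancelling it gives (t - 2)/(3*t^2 + 9*t + 6); now plug in t = 6 to get 1/42.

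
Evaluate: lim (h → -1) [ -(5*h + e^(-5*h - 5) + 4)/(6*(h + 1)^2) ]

-25/12

Direct substitution gives 0/0.
Apply L'Hôpital: lim (5 - 5*e^(-5*h - 5))/(-12*h - 12), still 0/0.
After 2 applications of L'Hôpital's rule the quotient is (25*e^(-5*h - 5))/(-12); substituting h = -1 gives -25/12.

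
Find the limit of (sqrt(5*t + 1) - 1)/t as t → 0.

A 0/0 form; rationalise with √(1 + 5t) + √1. This collapses the numerator to 5t, leaving 5/(√(1 + 5t) + √1) → 5/(2√1) = 5/2.

5/2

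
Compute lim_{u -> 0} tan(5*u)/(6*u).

5/6

Substitution gives 0/0.
Since tan(θ)/θ → 1 as θ → 0, tan(5u)/(5u) → 1 and the limit is 5/6.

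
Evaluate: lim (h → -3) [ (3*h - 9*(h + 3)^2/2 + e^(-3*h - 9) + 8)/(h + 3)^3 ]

-9/2

Direct substitution gives 0/0.
Apply L'Hôpital: lim (-9*h - 3*e^(-3*h - 9) - 24)/(3*(h + 3)^2), still 0/0.
Apply L'Hôpital: lim (9*e^(-3*h - 9) - 9)/(6*h + 18), still 0/0.
After 3 applications of L'Hôpital's rule the quotient is (-27*e^(-3*h - 9))/(6); substituting h = -3 gives -9/2.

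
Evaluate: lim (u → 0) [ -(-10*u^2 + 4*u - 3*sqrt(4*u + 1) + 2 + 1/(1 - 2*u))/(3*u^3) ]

Substitution gives 0/0; apply L'Hôpital's rule 3 times.
After differentiating numerator and denominator 3 times the quotient is (-72/(4*u + 1)^(5/2) + 48/(2*u - 1)^4)/(-18); at u = 0 this is 4/3.

4/3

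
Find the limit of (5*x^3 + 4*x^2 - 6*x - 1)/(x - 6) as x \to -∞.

The numerator has higher degree (3 > 1); the quotient behaves like (5/(1))·x^2 for large |x|.
As x → −∞ this diverges to ∞.

∞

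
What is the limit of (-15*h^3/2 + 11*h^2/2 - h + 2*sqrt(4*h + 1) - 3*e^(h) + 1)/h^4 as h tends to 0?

-161/8

Substitution gives 0/0 (the numerator vanishes to order 4).
Expand each term to order h^4: the coefficient of h^4 in 2·√(1 + 4h) is -20 and in -3·e^(h) is -1/8.
Lower-order terms cancel with the polynomial part, so the numerator is (-161/8)·h^4 + o(h^4), and the limit is (-161/8)/(1) = -161/8.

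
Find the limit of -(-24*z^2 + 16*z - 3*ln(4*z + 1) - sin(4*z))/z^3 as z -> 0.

Substitution gives 0/0 (the numerator vanishes to order 3).
Expand each term to order z^3: the coefficient of z^3 in -3·ln(1 + 4z) is -64 and in −sin(4z) is 32/3.
Lower-order terms cancel with the polynomial part, so the numerator is (-160/3)·z^3 + o(z^3), and the limit is (-160/3)/(-1) = 160/3.

160/3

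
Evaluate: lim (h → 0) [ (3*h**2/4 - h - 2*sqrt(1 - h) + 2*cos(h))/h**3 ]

1/8

Substitution gives 0/0 (the numerator vanishes to order 3).
Expand each term to order h^3: the coefficient of h^3 in 2·cos(h) is 0 and in -2·√(1 - h) is 1/8.
Lower-order terms cancel with the polynomial part, so the numerator is (1/8)·h^3 + o(h^3), and the limit is (1/8)/(1) = 1/8.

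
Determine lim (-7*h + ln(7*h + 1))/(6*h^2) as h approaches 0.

-49/12

Direct substitution gives 0/0.
Apply L'Hôpital: lim (-7 + 7/(7*h + 1))/(12*h), still 0/0.
After 2 applications of L'Hôpital's rule the quotient is (-49/(7*h + 1)^2)/(12); substituting h = 0 gives -49/12.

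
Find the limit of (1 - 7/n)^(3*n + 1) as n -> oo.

Let L be the limit and take ln: ln L = lim (3n + 1)·ln(1 - 7/n) = lim (3n + 1)·(-7/n + O(1/n²)) = -21.
Hence L = e^(-21).

e^(-21)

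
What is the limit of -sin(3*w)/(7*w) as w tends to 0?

Substitution gives 0/0.
Write it as (3/(-7))·sin(3w)/(3w); since sin(u)/u → 1, the limit is -3/7.

-3/7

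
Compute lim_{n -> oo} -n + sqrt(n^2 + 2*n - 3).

This has the form ∞ − ∞. Multiply and divide by the conjugate √(n^2 + 2*n - 3) + n.
That gives (2n - 3) / (√(n^2 + 2*n - 3) + n).
Divide numerator and denominator by n: the limit is 2/(2·1) = 1.

1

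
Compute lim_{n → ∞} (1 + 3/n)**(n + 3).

e^(3)

The base → 1 and the exponent → ∞: a 1^∞ form.
Take logarithms: (n + 3)·ln(1 + 3/n). Since ln(1+u) ~ u for small u, this behaves like (n)·(3/n) → 3.
So the limit is e^(3).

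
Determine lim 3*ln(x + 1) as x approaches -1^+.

As x → -1⁺, x + 1 → 0⁺ and ln(x + 1) → −∞.
Multiplying by 3 gives -∞.

-∞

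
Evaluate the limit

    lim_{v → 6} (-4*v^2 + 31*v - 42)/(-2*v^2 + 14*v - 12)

Direct substitution gives 0/0, so factor. Both numerator and denominator have (v - 6) as a factor.
After cancelling, the expression reduces to (7 - 4*v)/(2 - 2*v).
Substituting v = 6 gives 17/10.

17/10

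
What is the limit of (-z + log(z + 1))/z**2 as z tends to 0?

-1/2

Direct substitution gives 0/0.
Apply L'Hôpital: lim (-1 + 1/(z + 1))/(2*z), still 0/0.
After 2 applications of L'Hôpital's rule the quotient is (-1/(z + 1)^2)/(2); substituting z = 0 gives -1/2.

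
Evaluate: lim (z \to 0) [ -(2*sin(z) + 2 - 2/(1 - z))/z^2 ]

2

Substitution gives 0/0; apply L'Hôpital's rule 2 times.
After differentiating numerator and denominator 2 times the quotient is (-2*sin(z) + 4/(z - 1)^3)/(-2); at z = 0 this is 2.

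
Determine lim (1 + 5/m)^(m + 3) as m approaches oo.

Write it as [(1 + 5/m)^m]^(1) · (1 + 5/m)^(3). The bracketed term tends to e^(5) and the second factor to 1, so the limit is e^(5).

e^(5)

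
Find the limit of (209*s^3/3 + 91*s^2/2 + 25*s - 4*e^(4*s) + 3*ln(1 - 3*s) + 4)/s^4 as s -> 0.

Substitution gives 0/0; apply L'Hôpital's rule 4 times.
After differentiating numerator and denominator 4 times the quotient is (-1024*e^(4*s) - 1458/(3*s - 1)^4)/(24); at s = 0 this is -1241/12.

-1241/12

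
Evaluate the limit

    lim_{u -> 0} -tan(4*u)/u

Substitution gives 0/0.
Since tan(θ)/θ → 1 as θ → 0, tan(4u)/(4u) → 1 and the limit is 4/(-1) = -4.

-4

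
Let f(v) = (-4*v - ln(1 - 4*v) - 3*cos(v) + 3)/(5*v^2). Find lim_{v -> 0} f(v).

19/10

Substitution gives 0/0 (the numerator vanishes to order 2).
Expand each term to order v^2: the coefficient of v^2 in -3·cos(v) is 3/2 and in −ln(1 - 4v) is 8.
Lower-order terms cancel with the polynomial part, so the numerator is (19/2)·v^2 + o(v^2), and the limit is (19/2)/(5) = 19/10.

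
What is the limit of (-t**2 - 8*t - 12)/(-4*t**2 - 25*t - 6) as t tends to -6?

4/23

At t = -6 both the top and bottom vanish — a removable singularity. Factoring out (t + 6) from each leaves (-t - 2)/(-4*t - 1), which at t = -6 equals 4/23.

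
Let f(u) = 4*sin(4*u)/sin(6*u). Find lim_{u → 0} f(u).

Substitution gives 0/0.
Divide numerator and denominator by u: sin(4u)/u → 4 and sin(6u)/u → 6, so the limit is 4·4/6 = 8/3.

8/3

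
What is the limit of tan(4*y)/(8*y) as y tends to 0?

Substitution gives 0/0.
Since tan(u)/u → 1 as u → 0, tan(4y)/(4y) → 1 and the limit is 4/8 = 1/2.

1/2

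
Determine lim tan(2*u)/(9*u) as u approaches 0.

Substitution gives 0/0.
Since tan(θ)/θ → 1 as θ → 0, tan(2u)/(2u) → 1 and the limit is 2/9.

2/9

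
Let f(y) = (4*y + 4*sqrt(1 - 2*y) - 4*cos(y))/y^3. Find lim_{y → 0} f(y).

-2

Substitution gives 0/0; apply L'Hôpital's rule 3 times.
After differentiating numerator and denominator 3 times the quotient is (-4*sin(y) - 12/(1 - 2*y)^(5/2))/(6); at y = 0 this is -2.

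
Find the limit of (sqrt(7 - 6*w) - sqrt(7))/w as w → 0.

-3*√(7)/7

A 0/0 form; rationalise with √(7 - 6w) + √7. This collapses the numerator to -6w, leaving -6/(√(7 - 6w) + √7) → -6/(2√7) = -3*√(7)/7.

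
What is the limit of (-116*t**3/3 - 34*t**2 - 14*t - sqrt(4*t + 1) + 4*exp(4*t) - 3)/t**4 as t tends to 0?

158/3

Substitution gives 0/0 (the numerator vanishes to order 4).
Expand each term to order t^4: the coefficient of t^4 in 4·e^(4t) is 128/3 and in −√(1 + 4t) is 10.
Lower-order terms cancel with the polynomial part, so the numerator is (158/3)·t^4 + o(t^4), and the limit is (158/3)/(1) = 158/3.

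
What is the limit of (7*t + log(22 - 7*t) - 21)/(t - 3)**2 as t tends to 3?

Direct substitution gives 0/0.
Apply L'Hôpital: lim (7 - 7/(22 - 7*t))/(2*t - 6), still 0/0.
After 2 applications of L'Hôpital's rule the quotient is (-49/(22 - 7*t)^2)/(2); substituting t = 3 gives -49/2.

-49/2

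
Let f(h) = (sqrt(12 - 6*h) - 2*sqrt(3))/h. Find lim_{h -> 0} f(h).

-√(3)/2

A 0/0 form; rationalise with √(12 - 6h) + √12. This collapses the numerator to -6h, leaving -6/(√(12 - 6h) + √12) → -6/(2√12) = -√(3)/2.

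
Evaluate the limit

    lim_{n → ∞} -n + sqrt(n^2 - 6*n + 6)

-3

An ∞ − ∞ form. Rationalising with the conjugate, the difference becomes (-6n + 6) / (√(n^2 - 6*n + 6) + n).
For large n the denominator behaves like 2·n, so the quotient tends to -6/2 = -3.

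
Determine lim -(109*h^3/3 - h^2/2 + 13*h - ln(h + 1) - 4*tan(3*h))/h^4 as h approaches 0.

Substitution gives 0/0; apply L'Hôpital's rule 4 times.
After differentiating numerator and denominator 4 times the quotient is (2592*tan(3*h)/cos(3*h)^2 - 7776*tan(3*h)/cos(3*h)^4 + 6/(h + 1)^4)/(-24); at h = 0 this is -1/4.

-1/4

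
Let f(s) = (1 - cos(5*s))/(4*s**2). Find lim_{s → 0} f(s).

Substitution gives 0/0.
Use (1 − cos u)/u² → 1/2 with u = 5s: the limit is 5²/(2·4) = 25/8.

25/8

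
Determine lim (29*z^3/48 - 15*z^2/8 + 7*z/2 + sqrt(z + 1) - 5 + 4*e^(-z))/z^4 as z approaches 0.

49/384

Substitution gives 0/0; apply L'Hôpital's rule 4 times.
After differentiating numerator and denominator 4 times the quotient is (4*e^(-z) - 15/(16*(z + 1)^(7/2)))/(24); at z = 0 this is 49/384.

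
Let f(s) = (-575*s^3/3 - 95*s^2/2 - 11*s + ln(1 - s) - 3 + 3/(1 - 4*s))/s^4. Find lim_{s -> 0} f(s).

3071/4

Substitution gives 0/0; apply L'Hôpital's rule 4 times.
After differentiating numerator and denominator 4 times the quotient is (-18432/(4*s - 1)^5 - 6/(s - 1)^4)/(24); at s = 0 this is 3071/4.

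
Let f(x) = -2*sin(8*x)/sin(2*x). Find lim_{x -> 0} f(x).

-8

Substitution gives 0/0.
Divide numerator and denominator by x: sin(8x)/x → 8 and sin(2x)/x → 2, so the limit is -2·8/2 = -8.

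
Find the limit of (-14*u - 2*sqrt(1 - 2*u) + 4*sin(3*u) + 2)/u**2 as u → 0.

Substitution gives 0/0; apply L'Hôpital's rule 2 times.
After differentiating numerator and denominator 2 times the quotient is (-36*sin(3*u) + 2/(1 - 2*u)^(3/2))/(2); at u = 0 this is 1.

1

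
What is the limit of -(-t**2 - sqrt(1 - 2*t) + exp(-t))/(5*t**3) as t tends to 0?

Substitution gives 0/0 (the numerator vanishes to order 3).
Expand each term to order t^3: the coefficient of t^3 in −√(1 - 2t) is 1/2 and in e^(-t) is -1/6.
Lower-order terms cancel with the polynomial part, so the numerator is (1/3)·t^3 + o(t^3), and the limit is (1/3)/(-5) = -1/15.

-1/15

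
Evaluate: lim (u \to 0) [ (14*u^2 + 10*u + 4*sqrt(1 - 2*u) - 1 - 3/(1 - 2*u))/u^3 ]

-26

Substitution gives 0/0 (the numerator vanishes to order 3).
Expand each term to order u^3: the coefficient of u^3 in -3·1/(1 - 2u) is -24 and in 4·√(1 - 2u) is -2.
Lower-order terms cancel with the polynomial part, so the numerator is (-26)·u^3 + o(u^3), and the limit is (-26)/(1) = -26.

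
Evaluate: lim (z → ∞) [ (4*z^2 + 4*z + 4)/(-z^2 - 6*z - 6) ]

Numerator and denominator both have degree 2.
Dividing every term by z^2, all lower-order terms vanish and the limit is the ratio of leading coefficients, 4/(-1) = -4.

-4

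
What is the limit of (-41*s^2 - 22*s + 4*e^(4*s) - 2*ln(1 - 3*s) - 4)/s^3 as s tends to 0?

182/3

Substitution gives 0/0 (the numerator vanishes to order 3).
Expand each term to order s^3: the coefficient of s^3 in -2·ln(1 - 3s) is 18 and in 4·e^(4s) is 128/3.
Lower-order terms cancel with the polynomial part, so the numerator is (182/3)·s^3 + o(s^3), and the limit is (182/3)/(1) = 182/3.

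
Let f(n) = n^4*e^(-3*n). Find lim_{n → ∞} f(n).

0

Write as n^4/e^{3n}, an ∞/∞ form.
Exponential growth dominates any polynomial, so repeated L'Hôpital (or the standard result) gives 0.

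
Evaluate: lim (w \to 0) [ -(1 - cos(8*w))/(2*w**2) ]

-16

Substitution gives 0/0.
Use (1 − cos u)/u² → 1/2 with u = 8w: the limit is 8²/(2·(-2)) = -16.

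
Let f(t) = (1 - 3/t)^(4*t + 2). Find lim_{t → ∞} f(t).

Write it as [(1 - 3/t)^t]^(4) · (1 - 3/t)^(2). The bracketed term tends to e^(-3) and the second factor to 1, so the limit is e^(-12).

e^(-12)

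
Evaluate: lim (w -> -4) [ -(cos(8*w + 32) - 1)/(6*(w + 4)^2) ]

16/3

Direct substitution gives 0/0.
Apply L'Hôpital: lim (-8*sin(8*w + 32))/(-12*w - 48), still 0/0.
After 2 applications of L'Hôpital's rule the quotient is (-64*cos(8*w + 32))/(-12); substituting w = -4 gives 16/3.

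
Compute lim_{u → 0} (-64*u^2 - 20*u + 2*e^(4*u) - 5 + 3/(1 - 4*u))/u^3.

640/3

Substitution gives 0/0; apply L'Hôpital's rule 3 times.
After differentiating numerator and denominator 3 times the quotient is (128*e^(4*u) + 1152/(4*u - 1)^4)/(6); at u = 0 this is 640/3.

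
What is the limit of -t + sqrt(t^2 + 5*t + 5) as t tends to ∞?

This has the form ∞ − ∞. Multiply and divide by the conjugate √(t^2 + 5*t + 5) + t.
That gives (5t + 5) / (√(t^2 + 5*t + 5) + t).
Divide numerator and denominator by t: the limit is 5/(2·1) = 5/2.

5/2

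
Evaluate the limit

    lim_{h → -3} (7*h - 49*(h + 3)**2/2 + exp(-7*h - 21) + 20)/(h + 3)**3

-343/6

Direct substitution gives 0/0.
Apply L'Hôpital: lim (-49*h - 7*e^(-7*h - 21) - 140)/(3*(h + 3)^2), still 0/0.
Apply L'Hôpital: lim (49*e^(-7*h - 21) - 49)/(6*h + 18), still 0/0.
After 3 applications of L'Hôpital's rule the quotient is (-343*e^(-7*h - 21))/(6); substituting h = -3 gives -343/6.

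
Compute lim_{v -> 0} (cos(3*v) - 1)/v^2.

Direct substitution gives 0/0.
Apply L'Hôpital: lim (-3*sin(3*v))/(2*v), still 0/0.
After 2 applications of L'Hôpital's rule the quotient is (-9*cos(3*v))/(2); substituting v = 0 gives -9/2.

-9/2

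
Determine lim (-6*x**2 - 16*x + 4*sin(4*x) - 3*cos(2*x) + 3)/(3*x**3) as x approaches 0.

-128/9

Substitution gives 0/0; apply L'Hôpital's rule 3 times.
After differentiating numerator and denominator 3 times the quotient is (-24*sin(2*x) - 256*cos(4*x))/(18); at x = 0 this is -128/9.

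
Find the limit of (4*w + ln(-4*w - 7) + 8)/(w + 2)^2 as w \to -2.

Direct substitution gives 0/0.
Apply L'Hôpital: lim (4 - 4/(-4*w - 7))/(2*w + 4), still 0/0.
After 2 applications of L'Hôpital's rule the quotient is (-16/(-4*w - 7)^2)/(2); substituting w = -2 gives -8.

-8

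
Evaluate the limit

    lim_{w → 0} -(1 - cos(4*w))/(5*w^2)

-8/5

Substitution gives 0/0.
Use (1 − cos u)/u² → 1/2 with u = 4w: the limit is 4²/(2·(-5)) = -8/5.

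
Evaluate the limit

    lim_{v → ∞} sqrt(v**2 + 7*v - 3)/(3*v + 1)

1/3

For large |v|, √(v^2 + 7*v - 3) ≈ √1·|v| and the denominator ≈ 3v.
Since v → +∞, |v| = v, giving √1/(3) = 1/3.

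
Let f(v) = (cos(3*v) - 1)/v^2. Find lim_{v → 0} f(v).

-9/2

Direct substitution gives 0/0.
Apply L'Hôpital: lim (-3*sin(3*v))/(2*v), still 0/0.
After 2 applications of L'Hôpital's rule the quotient is (-9*cos(3*v))/(2); substituting v = 0 gives -9/2.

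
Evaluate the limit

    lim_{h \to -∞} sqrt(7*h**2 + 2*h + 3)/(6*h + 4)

-√(7)/6

For large |h|, √(7*h^2 + 2*h + 3) ≈ √7·|h| and the denominator ≈ 6h.
Since h → −∞, |h| = −h, giving −√7/(6) = -√(7)/6.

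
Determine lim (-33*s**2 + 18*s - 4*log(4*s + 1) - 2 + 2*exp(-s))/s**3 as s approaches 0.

Substitution gives 0/0; apply L'Hôpital's rule 3 times.
After differentiating numerator and denominator 3 times the quotient is (-2*e^(-s) - 512/(4*s + 1)^3)/(6); at s = 0 this is -257/3.

-257/3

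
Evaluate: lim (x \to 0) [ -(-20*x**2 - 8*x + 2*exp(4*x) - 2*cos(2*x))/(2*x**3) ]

Substitution gives 0/0; apply L'Hôpital's rule 3 times.
After differentiating numerator and denominator 3 times the quotient is (128*e^(4*x) - 16*sin(2*x))/(-12); at x = 0 this is -32/3.

-32/3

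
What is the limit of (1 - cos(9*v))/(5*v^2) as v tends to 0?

81/10

Substitution gives 0/0.
Use (1 − cos u)/u² → 1/2 with u = 9v: the limit is 9²/(2·5) = 81/10.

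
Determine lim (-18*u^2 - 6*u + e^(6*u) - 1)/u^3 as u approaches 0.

Direct substitution gives 0/0.
Apply L'Hôpital: lim (-36*u + 6*e^(6*u) - 6)/(3*u^2), still 0/0.
Apply L'Hôpital: lim (36*e^(6*u) - 36)/(6*u), still 0/0.
After 3 applications of L'Hôpital's rule the quotient is (216*e^(6*u))/(6); substituting u = 0 gives 36.

36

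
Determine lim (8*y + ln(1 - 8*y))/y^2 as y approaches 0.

Direct substitution gives 0/0.
Apply L'Hôpital: lim (8 - 8/(1 - 8*y))/(2*y), still 0/0.
After 2 applications of L'Hôpital's rule the quotient is (-64/(1 - 8*y)^2)/(2); substituting y = 0 gives -32.

-32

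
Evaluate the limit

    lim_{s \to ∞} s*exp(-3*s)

Write as s^1/e^{3s}, an ∞/∞ form.
Exponential growth dominates any polynomial, so repeated L'Hôpital (or the standard result) gives 0.

0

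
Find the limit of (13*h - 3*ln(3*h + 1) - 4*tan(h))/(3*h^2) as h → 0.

9/2

Substitution gives 0/0 (the numerator vanishes to order 2).
Expand each term to order h^2: the coefficient of h^2 in -3·ln(1 + 3h) is 27/2 and in -4·tan(h) is 0.
Lower-order terms cancel with the polynomial part, so the numerator is (27/2)·h^2 + o(h^2), and the limit is (27/2)/(3) = 9/2.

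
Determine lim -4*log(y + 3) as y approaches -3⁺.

As y → -3⁺, y + 3 → 0⁺ and ln(y + 3) → −∞.
Multiplying by -4 gives ∞.

∞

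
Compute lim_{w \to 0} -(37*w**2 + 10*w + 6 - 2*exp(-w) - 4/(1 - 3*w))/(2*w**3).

Substitution gives 0/0; apply L'Hôpital's rule 3 times.
After differentiating numerator and denominator 3 times the quotient is (2*e^(-w) - 648/(3*w - 1)^4)/(-12); at w = 0 this is 323/6.

323/6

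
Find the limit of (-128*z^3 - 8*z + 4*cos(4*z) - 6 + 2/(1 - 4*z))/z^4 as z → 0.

Substitution gives 0/0 (the numerator vanishes to order 4).
Expand each term to order z^4: the coefficient of z^4 in 4·cos(4z) is 128/3 and in 2·1/(1 - 4z) is 512.
Lower-order terms cancel with the polynomial part, so the numerator is (1664/3)·z^4 + o(z^4), and the limit is (1664/3)/(1) = 1664/3.

1664/3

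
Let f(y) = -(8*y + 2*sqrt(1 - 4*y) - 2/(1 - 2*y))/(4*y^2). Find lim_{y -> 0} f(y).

Substitution gives 0/0; apply L'Hôpital's rule 2 times.
After differentiating numerator and denominator 2 times the quotient is (16/(2*y - 1)^3 - 8/(1 - 4*y)^(3/2))/(-8); at y = 0 this is 3.

3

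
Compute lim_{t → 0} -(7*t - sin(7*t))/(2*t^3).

Direct substitution gives 0/0.
Apply L'Hôpital: lim (7 - 7*cos(7*t))/(-6*t^2), still 0/0.
Apply L'Hôpital: lim (49*sin(7*t))/(-12*t), still 0/0.
After 3 applications of L'Hôpital's rule the quotient is (343*cos(7*t))/(-12); substituting t = 0 gives -343/12.

-343/12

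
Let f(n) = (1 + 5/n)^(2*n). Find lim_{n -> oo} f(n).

Let L be the limit and take ln: ln L = lim (2n)·ln(1 + 5/n) = lim (2n)·(5/n + O(1/n²)) = 10.
Hence L = e^(10).

e^(10)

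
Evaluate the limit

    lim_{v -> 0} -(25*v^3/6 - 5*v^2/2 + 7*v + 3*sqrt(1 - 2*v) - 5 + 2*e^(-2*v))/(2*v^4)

Substitution gives 0/0; apply L'Hôpital's rule 4 times.
After differentiating numerator and denominator 4 times the quotient is (32*e^(-2*v) - 45/(1 - 2*v)^(7/2))/(-48); at v = 0 this is 13/48.

13/48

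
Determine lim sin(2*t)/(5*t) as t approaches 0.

Substitution gives 0/0.
Write it as (2/5)·sin(2t)/(2t); since sin(u)/u → 1, the limit is 2/5.

2/5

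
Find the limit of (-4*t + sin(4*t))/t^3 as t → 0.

Direct substitution gives 0/0.
Apply L'Hôpital: lim (4*cos(4*t) - 4)/(3*t^2), still 0/0.
Apply L'Hôpital: lim (-16*sin(4*t))/(6*t), still 0/0.
After 3 applications of L'Hôpital's rule the quotient is (-64*cos(4*t))/(6); substituting t = 0 gives -32/3.

-32/3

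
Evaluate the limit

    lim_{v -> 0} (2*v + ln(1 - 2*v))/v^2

-2

Direct substitution gives 0/0.
Apply L'Hôpital: lim (2 - 2/(1 - 2*v))/(2*v), still 0/0.
After 2 applications of L'Hôpital's rule the quotient is (-4/(1 - 2*v)^2)/(2); substituting v = 0 gives -2.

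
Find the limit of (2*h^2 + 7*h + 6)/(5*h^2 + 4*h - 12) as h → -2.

Direct substitution gives 0/0, so factor. Both numerator and denominator have (h + 2) as a factor.
After cancelling, the expression reduces to (2*h + 3)/(5*h - 6).
Substituting h = -2 gives 1/16.

1/16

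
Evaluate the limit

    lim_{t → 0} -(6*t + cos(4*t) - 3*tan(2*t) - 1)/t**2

Substitution gives 0/0; apply L'Hôpital's rule 2 times.
After differentiating numerator and denominator 2 times the quotient is (-16*cos(4*t) - 24*tan(2*t)^3 - 24*tan(2*t))/(-2); at t = 0 this is 8.

8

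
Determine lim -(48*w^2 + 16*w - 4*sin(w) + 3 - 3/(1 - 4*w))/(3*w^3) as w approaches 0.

Substitution gives 0/0; apply L'Hôpital's rule 3 times.
After differentiating numerator and denominator 3 times the quotient is (4*cos(w) - 1152/(4*w - 1)^4)/(-18); at w = 0 this is 574/9.

574/9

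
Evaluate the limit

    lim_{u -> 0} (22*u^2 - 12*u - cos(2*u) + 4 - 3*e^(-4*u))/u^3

32

Substitution gives 0/0; apply L'Hôpital's rule 3 times.
After differentiating numerator and denominator 3 times the quotient is (-8*sin(2*u) + 192*e^(-4*u))/(6); at u = 0 this is 32.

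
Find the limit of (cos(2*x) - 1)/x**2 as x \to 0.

Direct substitution gives 0/0.
Apply L'Hôpital: lim (-2*sin(2*x))/(2*x), still 0/0.
After 2 applications of L'Hôpital's rule the quotient is (-4*cos(2*x))/(2); substituting x = 0 gives -2.

-2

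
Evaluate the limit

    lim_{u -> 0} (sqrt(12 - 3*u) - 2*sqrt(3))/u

A 0/0 form; rationalise with √(12 - 3u) + √12. This collapses the numerator to -3u, leaving -3/(√(12 - 3u) + √12) → -3/(2√12) = -√(3)/4.

-√(3)/4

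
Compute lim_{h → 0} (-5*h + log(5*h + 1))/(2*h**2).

-25/4

Direct substitution gives 0/0.
Apply L'Hôpital: lim (-5 + 5/(5*h + 1))/(4*h), still 0/0.
After 2 applications of L'Hôpital's rule the quotient is (-25/(5*h + 1)^2)/(4); substituting h = 0 gives -25/4.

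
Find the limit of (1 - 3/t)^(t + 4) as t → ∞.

The base → 1 and the exponent → ∞: a 1^∞ form.
Take logarithms: (t + 4)·ln(1 - 3/t). Since ln(1+u) ~ u for small u, this behaves like (t)·(-3/t) → -3.
So the limit is e^(-3).

e^(-3)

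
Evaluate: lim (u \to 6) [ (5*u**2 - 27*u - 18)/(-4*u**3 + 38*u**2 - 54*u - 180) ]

At u = 6 both the top and bottom vanish — a removable singularity. Factoring out (u - 6) from each leaves (5*u + 3)/(-4*u^2 + 14*u + 30), which at u = 6 equals -11/10.

-11/10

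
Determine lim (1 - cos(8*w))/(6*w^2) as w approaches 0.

Substitution gives 0/0.
Use (1 − cos u)/u² → 1/2 with u = 8w: the limit is 8²/(2·6) = 16/3.

16/3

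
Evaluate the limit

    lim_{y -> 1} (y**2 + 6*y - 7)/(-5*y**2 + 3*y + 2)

Since y = 1 makes numerator and denominator zero, (y - 1) divides both.
Cancelling it gives (y + 7)/(-5*y - 2); now plug in y = 1 to get -8/7.

-8/7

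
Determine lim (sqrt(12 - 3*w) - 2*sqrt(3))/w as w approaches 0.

A 0/0 form; rationalise with √(12 - 3w) + √12. This collapses the numerator to -3w, leaving -3/(√(12 - 3w) + √12) → -3/(2√12) = -√(3)/4.

-√(3)/4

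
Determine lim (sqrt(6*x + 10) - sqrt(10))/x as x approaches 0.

3*√(10)/10

A 0/0 form; rationalise with √(10 + 6x) + √10. This collapses the numerator to 6x, leaving 6/(√(10 + 6x) + √10) → 6/(2√10) = 3*√(10)/10.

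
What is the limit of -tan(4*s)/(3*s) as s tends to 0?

Substitution gives 0/0.
Since tan(u)/u → 1 as u → 0, tan(4s)/(4s) → 1 and the limit is 4/(-3) = -4/3.

-4/3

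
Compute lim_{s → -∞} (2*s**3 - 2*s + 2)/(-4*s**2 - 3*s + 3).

The numerator has higher degree (3 > 2); the quotient behaves like (2/(-4))·s^1 for large |s|.
As s → −∞ this diverges to ∞.

∞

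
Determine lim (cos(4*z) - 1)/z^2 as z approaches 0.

-8

Direct substitution gives 0/0.
Apply L'Hôpital: lim (-4*sin(4*z))/(2*z), still 0/0.
After 2 applications of L'Hôpital's rule the quotient is (-16*cos(4*z))/(2); substituting z = 0 gives -8.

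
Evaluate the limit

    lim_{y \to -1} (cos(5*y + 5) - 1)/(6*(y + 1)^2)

Direct substitution gives 0/0.
Apply L'Hôpital: lim (-5*sin(5*y + 5))/(12*y + 12), still 0/0.
After 2 applications of L'Hôpital's rule the quotient is (-25*cos(5*y + 5))/(12); substituting y = -1 gives -25/12.

-25/12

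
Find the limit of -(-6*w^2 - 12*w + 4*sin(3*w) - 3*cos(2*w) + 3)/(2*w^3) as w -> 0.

Substitution gives 0/0; apply L'Hôpital's rule 3 times.
After differentiating numerator and denominator 3 times the quotient is (-24*sin(2*w) - 108*cos(3*w))/(-12); at w = 0 this is 9.

9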